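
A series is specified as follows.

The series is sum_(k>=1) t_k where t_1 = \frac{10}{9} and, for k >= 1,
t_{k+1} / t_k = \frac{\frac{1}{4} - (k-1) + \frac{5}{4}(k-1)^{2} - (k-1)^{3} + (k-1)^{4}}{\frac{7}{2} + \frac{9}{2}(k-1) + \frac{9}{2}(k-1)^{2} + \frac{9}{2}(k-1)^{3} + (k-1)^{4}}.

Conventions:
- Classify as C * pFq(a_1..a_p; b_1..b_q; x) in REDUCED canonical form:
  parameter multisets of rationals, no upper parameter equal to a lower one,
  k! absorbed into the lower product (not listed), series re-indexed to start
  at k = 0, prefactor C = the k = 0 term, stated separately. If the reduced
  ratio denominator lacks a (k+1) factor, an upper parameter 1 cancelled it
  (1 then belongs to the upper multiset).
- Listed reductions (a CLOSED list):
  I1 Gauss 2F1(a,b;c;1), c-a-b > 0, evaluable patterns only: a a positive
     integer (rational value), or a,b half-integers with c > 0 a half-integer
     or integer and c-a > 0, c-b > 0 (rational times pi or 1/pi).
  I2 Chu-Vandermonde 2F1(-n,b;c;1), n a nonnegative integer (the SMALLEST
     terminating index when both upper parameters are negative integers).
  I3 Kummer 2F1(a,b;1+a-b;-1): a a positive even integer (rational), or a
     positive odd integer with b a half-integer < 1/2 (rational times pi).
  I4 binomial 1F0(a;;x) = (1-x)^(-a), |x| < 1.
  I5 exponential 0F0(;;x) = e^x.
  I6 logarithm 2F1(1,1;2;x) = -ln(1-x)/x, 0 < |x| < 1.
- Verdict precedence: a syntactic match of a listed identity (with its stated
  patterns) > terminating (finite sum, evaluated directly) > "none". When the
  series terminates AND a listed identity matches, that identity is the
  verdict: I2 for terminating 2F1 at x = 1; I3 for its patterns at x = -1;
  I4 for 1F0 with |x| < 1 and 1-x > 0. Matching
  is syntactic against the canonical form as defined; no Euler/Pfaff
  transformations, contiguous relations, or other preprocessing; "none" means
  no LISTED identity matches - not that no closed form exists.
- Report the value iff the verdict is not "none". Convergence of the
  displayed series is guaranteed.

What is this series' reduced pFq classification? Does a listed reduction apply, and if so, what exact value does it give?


Prefactor \frac{10}{9}, argument 1: 2F1 with upper {-\frac{1}{2}, -\frac{1}{2}} over lower {\frac{7}{2}}. Verdict: this is the half-integer Gauss pattern (I1) (x = 1; upper {-\frac{1}{2}, -\frac{1}{2}} half-integers, c = \frac{7}{2} in the evaluable pattern). Sum: \frac{875}{2304} \cdot \pi.

Key step: with t_0 = \frac{10}{9}, the ratio is unreduced: k^2 + 1 divides both sides (C = 10/9).
Consecutive-term ratio: r(k) = 1 * (k-\frac{1}{2}) (k-\frac{1}{2}) / [(k+\frac{7}{2}) (k+1)] - poly over poly, x = 1 from leading terms; C = \frac{10}{9} at k = 0.


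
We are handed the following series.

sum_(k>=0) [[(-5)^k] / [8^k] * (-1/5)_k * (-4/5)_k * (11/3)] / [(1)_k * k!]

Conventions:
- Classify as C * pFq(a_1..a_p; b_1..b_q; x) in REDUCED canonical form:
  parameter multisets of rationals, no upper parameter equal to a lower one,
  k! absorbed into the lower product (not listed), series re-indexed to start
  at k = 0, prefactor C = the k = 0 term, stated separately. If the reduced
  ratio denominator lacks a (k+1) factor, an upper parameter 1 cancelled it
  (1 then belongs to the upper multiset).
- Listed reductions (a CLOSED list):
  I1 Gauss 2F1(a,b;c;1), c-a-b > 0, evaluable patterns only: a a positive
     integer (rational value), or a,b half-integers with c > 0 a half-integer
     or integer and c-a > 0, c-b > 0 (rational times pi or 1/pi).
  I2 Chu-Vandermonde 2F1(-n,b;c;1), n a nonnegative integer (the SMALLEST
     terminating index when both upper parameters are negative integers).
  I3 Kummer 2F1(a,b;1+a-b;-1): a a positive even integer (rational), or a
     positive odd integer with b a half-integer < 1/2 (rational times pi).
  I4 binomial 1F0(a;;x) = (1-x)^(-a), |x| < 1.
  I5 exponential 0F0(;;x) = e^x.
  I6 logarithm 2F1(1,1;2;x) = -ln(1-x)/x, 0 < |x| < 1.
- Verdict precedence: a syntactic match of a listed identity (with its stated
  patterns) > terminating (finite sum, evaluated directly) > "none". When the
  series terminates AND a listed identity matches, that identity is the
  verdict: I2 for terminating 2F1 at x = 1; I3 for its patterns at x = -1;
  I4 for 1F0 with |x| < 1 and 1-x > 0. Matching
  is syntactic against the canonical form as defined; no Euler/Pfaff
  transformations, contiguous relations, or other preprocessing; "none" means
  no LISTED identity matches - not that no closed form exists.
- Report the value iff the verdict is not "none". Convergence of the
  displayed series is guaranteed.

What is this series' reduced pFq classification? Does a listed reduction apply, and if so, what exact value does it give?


Structural cue: t_0 being 11/3, the two geometric factors (C = 11/3, x = -5/8) combine into one argument.
Term ratio: r(k) = (-5/8) * (k-4/5) (k-1/5) / [(k+1) (k+1)] - poly over poly, x = (-5/8) from leading terms; C = 11/3 at k = 0.

At argument -5/8: a 2F1 with upper {-4/5, -1/5}, lower {1}, scaled by C = 11/3. Verdict: none here - no I1-I6 shape fits x = -5/8 with lower {1}.


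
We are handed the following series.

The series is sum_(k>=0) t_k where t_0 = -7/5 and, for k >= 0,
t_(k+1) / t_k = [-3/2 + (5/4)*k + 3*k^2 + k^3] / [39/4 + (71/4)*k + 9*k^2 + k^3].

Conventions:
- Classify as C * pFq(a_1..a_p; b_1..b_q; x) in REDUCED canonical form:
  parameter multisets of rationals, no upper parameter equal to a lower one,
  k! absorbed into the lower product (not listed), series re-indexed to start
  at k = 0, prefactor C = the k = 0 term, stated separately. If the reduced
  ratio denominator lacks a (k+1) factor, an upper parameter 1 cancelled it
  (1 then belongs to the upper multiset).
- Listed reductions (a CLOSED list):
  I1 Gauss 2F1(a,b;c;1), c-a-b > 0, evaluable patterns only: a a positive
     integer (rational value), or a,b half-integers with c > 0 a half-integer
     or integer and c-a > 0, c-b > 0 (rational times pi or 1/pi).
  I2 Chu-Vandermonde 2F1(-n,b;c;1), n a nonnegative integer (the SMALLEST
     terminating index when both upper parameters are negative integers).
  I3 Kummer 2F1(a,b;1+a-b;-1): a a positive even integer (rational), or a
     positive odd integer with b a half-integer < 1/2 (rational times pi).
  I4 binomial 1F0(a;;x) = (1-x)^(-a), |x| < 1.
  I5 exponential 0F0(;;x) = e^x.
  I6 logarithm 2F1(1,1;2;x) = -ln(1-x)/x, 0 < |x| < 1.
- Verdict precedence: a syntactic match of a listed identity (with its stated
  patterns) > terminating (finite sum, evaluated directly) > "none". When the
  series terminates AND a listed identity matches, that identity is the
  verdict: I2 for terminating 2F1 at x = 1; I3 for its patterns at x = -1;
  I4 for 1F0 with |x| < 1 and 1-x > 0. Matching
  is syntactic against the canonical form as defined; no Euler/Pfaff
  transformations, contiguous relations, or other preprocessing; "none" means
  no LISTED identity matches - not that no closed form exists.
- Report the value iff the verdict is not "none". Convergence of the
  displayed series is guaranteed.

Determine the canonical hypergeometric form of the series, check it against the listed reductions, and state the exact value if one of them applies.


First insight: x = 1 and factor the ratio over Q (C = -7/5): negated roots = parameters.
Step ratio: r(k) = 1 * (k-1/2) (k+2) / [(k+13/2) (k+1)] - rational; roots negated = parameters, x = 1, C = -7/5.

With C = -7/5: the canonical form is 2F1(-1/2, 2; 13/2; 1). Verdict: Gauss's theorem (I1) matches (x = 1: the Gamma ratio telescopes since c-a-b = 5 > 0 and a = 2 in Z>0). Its exact value is -231/200.


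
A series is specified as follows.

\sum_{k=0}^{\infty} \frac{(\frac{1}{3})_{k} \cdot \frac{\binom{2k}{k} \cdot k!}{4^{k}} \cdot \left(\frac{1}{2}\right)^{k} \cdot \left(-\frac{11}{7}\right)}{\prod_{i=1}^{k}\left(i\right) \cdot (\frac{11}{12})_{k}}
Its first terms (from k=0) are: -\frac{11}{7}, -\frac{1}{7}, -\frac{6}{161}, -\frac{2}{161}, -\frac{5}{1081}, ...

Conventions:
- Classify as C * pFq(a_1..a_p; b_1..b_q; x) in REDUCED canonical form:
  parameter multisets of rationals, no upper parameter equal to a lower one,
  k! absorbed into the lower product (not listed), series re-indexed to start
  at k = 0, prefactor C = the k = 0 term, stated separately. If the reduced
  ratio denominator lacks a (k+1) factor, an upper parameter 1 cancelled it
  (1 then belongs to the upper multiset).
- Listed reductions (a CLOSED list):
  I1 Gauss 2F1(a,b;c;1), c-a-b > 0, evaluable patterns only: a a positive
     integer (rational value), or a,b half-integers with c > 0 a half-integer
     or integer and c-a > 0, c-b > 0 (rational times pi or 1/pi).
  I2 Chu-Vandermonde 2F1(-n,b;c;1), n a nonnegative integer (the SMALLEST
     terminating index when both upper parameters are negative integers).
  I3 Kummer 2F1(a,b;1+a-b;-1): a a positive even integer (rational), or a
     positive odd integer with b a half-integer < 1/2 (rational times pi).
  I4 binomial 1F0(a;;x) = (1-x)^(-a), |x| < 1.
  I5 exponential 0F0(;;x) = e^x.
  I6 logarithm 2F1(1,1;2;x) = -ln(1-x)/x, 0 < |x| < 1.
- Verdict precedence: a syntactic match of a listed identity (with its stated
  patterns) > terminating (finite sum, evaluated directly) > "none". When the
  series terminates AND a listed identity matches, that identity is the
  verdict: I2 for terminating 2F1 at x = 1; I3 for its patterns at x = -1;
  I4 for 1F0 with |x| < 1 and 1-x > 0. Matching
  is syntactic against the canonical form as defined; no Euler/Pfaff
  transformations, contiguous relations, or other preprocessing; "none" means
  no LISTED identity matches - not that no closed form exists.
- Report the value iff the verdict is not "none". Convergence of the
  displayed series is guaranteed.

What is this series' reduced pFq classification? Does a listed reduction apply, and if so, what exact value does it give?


Prefactor -\frac{11}{7}, argument \frac{1}{2}: 2F1 with upper {\frac{1}{3}, \frac{1}{2}} over lower {\frac{11}{12}}. Verdict: none - this 2F1 at x = \frac{1}{2} matches no listed pattern, and upper {\frac{1}{3}, \frac{1}{2}} holds no stopper.

First insight: with t_0 = -\frac{11}{7}, C(2k,k) (C = -11/7) equals 4^k (1/2)_k / k!.
Term ratio: r(k) = \frac{1}{2} * (k+\frac{1}{3}) (k+\frac{1}{2}) / [(k+\frac{11}{12}) (k+1)] - poly over poly, x = \frac{1}{2} from leading terms; C = -\frac{11}{7} at k = 0.


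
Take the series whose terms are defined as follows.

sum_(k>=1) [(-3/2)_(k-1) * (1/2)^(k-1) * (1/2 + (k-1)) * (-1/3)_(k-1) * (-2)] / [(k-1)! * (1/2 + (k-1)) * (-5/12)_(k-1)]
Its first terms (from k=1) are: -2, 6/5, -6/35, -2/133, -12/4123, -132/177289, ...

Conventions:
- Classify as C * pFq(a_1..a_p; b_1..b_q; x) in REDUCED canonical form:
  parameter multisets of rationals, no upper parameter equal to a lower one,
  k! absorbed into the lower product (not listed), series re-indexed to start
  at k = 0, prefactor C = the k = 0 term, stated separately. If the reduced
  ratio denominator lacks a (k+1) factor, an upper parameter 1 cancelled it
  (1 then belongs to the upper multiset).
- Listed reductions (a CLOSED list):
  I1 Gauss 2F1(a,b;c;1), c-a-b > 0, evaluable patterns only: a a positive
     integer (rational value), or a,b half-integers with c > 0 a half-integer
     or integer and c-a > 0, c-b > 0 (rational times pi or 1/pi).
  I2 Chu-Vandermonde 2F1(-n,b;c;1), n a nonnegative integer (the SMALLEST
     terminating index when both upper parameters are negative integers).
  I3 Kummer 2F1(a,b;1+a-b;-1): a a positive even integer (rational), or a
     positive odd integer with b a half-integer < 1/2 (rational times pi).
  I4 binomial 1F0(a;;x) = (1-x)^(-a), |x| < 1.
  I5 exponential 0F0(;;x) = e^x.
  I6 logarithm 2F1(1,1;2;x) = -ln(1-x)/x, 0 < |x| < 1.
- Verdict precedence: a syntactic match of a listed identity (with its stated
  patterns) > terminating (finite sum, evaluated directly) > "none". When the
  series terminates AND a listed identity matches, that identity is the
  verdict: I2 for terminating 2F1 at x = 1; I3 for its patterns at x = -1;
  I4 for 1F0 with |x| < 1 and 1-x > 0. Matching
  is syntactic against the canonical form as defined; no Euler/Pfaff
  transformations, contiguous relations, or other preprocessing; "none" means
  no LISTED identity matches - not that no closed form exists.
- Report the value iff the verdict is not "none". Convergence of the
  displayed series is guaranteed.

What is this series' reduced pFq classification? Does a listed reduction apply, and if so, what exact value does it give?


At argument 1/2: a 2F1 with upper {-3/2, -1/3}, lower {-5/12}, scaled by C = -2. Verdict: none (x = 1/2): each listed identity misses the multisets {-3/2, -1/3} ; {-5/12}.

First insight: t_0 being -2, the factor k + 1/2 cancels (top and bottom), leaving C = -2, x = 1/2.
Adjacent-term ratio: r(k) = (1/2) * (k-3/2) (k-1/3) / [(k-5/12) (k+1)] ; factor over Q: parameters, x = (1/2), and C = -2.


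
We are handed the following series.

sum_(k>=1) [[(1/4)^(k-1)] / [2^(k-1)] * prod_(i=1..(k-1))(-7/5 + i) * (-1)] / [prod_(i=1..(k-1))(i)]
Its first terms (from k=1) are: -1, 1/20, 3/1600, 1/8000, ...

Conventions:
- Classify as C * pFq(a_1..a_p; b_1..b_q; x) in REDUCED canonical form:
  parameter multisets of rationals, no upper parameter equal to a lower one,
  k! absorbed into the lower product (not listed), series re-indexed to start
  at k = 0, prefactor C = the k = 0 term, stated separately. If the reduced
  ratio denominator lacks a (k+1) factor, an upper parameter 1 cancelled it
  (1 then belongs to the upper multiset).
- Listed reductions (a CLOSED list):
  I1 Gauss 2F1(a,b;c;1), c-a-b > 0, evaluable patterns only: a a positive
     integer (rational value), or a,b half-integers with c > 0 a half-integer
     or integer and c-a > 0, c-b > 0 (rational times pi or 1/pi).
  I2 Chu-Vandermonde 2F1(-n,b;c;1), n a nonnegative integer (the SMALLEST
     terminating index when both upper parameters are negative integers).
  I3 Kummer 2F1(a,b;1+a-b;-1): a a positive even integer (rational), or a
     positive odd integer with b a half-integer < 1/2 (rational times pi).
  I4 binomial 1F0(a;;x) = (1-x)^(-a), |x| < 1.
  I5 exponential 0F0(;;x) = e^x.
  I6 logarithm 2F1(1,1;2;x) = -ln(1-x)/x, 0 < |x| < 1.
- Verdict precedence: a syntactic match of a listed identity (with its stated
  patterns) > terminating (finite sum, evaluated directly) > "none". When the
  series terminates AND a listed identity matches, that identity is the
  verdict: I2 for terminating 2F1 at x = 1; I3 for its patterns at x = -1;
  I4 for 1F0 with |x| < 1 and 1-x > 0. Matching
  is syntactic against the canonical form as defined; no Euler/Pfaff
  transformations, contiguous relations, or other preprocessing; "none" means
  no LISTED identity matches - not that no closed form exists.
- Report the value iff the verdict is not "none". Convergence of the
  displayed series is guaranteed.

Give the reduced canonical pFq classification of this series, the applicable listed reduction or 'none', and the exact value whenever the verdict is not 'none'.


The tell: t_0 = -1 here, and the two k-th powers (prefactor -1) combine into one argument.
Ratio: r(k) = (1/8) * (k-2/5) / [(k+1)] - rational in k. x = (1/8); t_0 = -1; negate the roots.

Classification (C = -1): 1F0 with upper {-2/5}, lower {-}, argument x = 1/8. Verdict (x = 1/8): the binomial series (I4) applies (the 1F0 binomial series: exponent 2/5, x = 1/8). Sum: (-1) * (7/8)^(2/5).


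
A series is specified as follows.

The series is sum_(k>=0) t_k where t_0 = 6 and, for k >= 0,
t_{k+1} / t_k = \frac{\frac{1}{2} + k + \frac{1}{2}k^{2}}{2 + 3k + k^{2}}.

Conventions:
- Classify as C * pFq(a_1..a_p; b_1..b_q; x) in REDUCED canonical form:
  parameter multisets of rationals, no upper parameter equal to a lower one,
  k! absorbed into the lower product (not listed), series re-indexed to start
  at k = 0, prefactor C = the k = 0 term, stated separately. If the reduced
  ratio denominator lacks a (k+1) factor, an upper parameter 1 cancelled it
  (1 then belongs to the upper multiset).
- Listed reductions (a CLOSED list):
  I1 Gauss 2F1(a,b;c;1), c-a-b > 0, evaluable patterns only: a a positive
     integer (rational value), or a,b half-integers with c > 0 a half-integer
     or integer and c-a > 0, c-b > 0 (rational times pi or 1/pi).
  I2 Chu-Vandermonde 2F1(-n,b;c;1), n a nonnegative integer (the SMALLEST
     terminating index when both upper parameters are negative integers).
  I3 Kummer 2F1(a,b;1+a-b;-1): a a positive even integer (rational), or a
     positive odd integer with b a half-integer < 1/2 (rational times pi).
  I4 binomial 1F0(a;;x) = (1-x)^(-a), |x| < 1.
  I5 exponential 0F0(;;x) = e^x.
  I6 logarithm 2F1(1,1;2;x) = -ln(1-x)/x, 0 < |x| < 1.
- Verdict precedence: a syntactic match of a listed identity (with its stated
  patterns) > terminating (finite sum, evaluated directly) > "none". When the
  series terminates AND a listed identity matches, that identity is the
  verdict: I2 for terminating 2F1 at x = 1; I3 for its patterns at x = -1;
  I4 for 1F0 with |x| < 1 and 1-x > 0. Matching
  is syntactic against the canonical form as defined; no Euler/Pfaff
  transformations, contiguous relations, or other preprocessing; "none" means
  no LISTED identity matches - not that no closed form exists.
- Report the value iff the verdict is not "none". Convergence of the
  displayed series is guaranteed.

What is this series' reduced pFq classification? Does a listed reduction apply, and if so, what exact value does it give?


Reduced: x = \frac{1}{2}, 2F1, upper = {1, 1}, lower = {2}, C = 6. Verdict: the logarithmic series (I6) applies (the logarithm: parameters (1,1;2), x = \frac{1}{2}). Exact value: \left(-12\right) \cdot \ln\left(\frac{1}{2}\right).

Key step: t_0 = 6 here, and factor the ratio over Q (C = 6): negated roots = parameters.
Term ratio: r(k) = \frac{1}{2} * (k+1) (k+1) / [(k+2) (k+1)] - rational in k. x = \frac{1}{2}; t_0 = 6; negate the roots.


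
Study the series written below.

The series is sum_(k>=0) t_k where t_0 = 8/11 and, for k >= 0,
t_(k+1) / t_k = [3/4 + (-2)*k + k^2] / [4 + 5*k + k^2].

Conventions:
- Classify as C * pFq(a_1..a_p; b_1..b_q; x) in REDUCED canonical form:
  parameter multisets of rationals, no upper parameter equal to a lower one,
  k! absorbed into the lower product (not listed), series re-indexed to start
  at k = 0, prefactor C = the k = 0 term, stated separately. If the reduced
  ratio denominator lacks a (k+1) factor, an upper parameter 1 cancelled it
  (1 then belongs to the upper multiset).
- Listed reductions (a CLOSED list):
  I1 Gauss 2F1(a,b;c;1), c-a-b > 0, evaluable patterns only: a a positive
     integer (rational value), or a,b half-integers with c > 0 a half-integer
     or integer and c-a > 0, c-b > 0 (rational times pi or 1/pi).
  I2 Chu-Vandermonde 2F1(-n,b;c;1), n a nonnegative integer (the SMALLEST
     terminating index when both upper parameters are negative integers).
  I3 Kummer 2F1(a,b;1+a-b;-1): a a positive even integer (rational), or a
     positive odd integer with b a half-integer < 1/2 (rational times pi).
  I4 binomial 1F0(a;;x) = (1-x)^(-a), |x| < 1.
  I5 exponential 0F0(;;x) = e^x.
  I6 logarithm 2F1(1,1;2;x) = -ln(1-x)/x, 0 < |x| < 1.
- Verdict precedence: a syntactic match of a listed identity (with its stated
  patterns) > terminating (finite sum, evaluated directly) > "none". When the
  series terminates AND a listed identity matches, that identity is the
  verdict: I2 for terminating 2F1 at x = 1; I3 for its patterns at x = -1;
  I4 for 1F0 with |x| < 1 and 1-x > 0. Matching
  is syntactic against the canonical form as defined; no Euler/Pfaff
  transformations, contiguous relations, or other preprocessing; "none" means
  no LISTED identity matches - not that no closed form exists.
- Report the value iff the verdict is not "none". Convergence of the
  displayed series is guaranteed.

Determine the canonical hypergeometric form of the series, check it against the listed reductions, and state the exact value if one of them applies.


Canonical form: C = 8/11 times 2F1 with upper {-3/2, -1/2}, lower {4}, x = 1. Verdict at x = 1: Gauss (I1, half-integer pattern) matches (x = 1; upper {-3/2, -1/2} half-integers, c = 4 in the evaluable pattern). Hence: (65536/24255) / pi.

Structural cue: x = 1 and roots of the ratio polynomials (prefactor 8/11) are the negated parameters.
Adjacent-term ratio: r(k) = 1 * (k-3/2) (k-1/2) / [(k+4) (k+1)] - poly over poly, x = 1 from leading terms; C = 8/11 at k = 0.


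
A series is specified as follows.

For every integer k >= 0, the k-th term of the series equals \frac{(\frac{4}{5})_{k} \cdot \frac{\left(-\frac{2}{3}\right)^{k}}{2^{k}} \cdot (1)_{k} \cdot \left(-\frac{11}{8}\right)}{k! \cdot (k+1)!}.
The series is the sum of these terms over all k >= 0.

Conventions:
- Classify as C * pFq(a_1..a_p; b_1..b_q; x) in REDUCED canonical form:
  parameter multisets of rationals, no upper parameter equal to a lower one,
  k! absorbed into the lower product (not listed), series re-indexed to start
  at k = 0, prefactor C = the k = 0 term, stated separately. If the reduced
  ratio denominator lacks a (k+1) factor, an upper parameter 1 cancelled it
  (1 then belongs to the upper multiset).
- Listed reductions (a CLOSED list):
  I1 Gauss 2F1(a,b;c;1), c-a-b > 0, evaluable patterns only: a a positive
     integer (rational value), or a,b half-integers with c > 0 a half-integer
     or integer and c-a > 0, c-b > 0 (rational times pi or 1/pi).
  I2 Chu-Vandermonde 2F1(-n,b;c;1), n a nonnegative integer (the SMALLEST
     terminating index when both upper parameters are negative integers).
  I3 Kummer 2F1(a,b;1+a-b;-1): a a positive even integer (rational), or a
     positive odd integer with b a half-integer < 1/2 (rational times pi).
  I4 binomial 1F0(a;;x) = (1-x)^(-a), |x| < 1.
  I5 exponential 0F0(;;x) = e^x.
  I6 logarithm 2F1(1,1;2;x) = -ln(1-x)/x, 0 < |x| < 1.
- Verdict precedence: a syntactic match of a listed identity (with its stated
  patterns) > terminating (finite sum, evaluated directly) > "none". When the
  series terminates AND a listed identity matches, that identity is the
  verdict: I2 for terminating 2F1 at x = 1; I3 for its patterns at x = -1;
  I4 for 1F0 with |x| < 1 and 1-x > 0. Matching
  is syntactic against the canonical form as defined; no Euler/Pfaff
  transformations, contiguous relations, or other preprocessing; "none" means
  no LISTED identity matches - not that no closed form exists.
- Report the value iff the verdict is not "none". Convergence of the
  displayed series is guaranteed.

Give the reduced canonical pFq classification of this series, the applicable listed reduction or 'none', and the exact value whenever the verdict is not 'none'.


The series (x = -\frac{1}{3}) is 2F1: upper {\frac{4}{5}, 1}, lower {2}, prefactor -\frac{11}{8}. Verdict: none (x = -\frac{1}{3}): each listed identity misses the multisets {\frac{4}{5}, 1} ; {2}.

Structural cue: from the first term -\frac{11}{8}: the two k-th powers (C = -11/8) combine into one argument.
Term ratio: r(k) = -\frac{1}{3} * (k+\frac{4}{5}) (k+1) / [(k+2) (k+1)] - poly over poly, x = -\frac{1}{3} from leading terms; C = -\frac{11}{8} at k = 0.


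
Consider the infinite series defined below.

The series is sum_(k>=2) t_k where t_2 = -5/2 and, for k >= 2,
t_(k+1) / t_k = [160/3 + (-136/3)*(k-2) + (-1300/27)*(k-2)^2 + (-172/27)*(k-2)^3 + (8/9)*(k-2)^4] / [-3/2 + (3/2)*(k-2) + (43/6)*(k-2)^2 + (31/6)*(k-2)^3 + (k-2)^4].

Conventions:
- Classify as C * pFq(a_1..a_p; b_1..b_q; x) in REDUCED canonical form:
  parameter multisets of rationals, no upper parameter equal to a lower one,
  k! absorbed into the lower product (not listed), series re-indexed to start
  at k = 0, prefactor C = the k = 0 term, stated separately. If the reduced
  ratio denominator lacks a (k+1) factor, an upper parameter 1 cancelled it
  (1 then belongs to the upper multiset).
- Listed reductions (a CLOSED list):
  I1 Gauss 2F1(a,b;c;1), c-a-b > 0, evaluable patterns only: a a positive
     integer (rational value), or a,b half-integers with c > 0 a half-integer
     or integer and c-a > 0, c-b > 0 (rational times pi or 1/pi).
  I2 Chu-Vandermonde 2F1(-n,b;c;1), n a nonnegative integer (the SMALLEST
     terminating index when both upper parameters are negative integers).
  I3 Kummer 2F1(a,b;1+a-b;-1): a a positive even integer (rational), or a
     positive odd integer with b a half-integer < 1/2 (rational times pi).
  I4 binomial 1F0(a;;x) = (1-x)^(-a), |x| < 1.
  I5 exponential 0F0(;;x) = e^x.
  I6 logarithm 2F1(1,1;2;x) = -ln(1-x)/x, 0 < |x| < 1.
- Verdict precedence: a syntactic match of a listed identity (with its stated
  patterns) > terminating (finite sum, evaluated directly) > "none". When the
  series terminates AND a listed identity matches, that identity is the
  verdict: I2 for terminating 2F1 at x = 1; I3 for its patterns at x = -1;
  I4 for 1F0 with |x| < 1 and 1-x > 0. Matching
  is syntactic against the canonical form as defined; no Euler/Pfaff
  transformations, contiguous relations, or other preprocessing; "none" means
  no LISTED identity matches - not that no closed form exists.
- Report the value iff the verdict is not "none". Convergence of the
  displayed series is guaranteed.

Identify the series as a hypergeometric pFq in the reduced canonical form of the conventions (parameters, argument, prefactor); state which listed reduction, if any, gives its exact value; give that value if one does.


x = 8/9 here; the reduced form reads 3F2, upper {-12, -2/3, 5/2}, lower {-1/3, 3/2}, C = -5/2. Verdict: terminating - upper parameter -12 makes this a finite sum (last index 12), evaluated exactly. Its exact value is 690495617896435/26357765548626.

Structural cue: with t_0 = -5/2, the parameter 3 appears in both the upper and lower lists and cancels.
Term ratio: r(k) = (8/9) * (k-12) (k-2/3) (k+5/2) / [(k-1/3) (k+3/2) (k+1)] - rational in k, leading ratio (8/9); with t_0 = -5/2, classification follows.


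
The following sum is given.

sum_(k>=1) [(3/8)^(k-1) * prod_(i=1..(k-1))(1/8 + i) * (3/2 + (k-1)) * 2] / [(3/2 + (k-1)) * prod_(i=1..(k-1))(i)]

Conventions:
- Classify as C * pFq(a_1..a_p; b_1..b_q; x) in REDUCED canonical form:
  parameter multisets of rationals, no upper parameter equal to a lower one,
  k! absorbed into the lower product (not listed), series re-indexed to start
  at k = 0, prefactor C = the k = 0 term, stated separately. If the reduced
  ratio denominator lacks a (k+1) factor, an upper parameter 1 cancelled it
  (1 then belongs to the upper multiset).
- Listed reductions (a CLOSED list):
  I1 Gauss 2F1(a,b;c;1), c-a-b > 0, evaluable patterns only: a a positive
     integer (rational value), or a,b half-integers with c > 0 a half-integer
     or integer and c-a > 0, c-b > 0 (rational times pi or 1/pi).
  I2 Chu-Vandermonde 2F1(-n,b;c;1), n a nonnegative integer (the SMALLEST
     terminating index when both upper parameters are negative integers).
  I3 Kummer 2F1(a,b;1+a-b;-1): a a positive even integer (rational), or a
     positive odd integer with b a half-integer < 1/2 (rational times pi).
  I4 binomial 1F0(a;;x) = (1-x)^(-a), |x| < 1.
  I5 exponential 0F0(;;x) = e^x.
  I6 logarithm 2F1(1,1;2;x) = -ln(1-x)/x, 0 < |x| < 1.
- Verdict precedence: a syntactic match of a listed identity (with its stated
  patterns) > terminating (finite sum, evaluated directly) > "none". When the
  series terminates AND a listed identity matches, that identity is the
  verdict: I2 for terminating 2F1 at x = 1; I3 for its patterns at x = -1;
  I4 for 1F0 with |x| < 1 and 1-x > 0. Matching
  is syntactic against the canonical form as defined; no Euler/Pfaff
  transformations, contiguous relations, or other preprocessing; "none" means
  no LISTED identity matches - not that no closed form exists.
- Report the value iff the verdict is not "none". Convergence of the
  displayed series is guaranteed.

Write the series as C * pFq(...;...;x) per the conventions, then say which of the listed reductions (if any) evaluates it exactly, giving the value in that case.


Classification (C = 2): 1F0 with upper {9/8}, lower {-}, argument x = 3/8. Verdict: the I4 binomial reduction matches (the 1F0 binomial series: exponent -9/8, x = 3/8). Hence: 2 * (5/8)^(-9/8).

Structural cue: with t_0 = 2, k + 3/2 divides numerator and denominator alike; C = 2 after cancelling.
Ratio: r(k) = (3/8) * (k+9/8) / [(k+1)] - rational; roots negated = parameters, x = (3/8), C = 2.


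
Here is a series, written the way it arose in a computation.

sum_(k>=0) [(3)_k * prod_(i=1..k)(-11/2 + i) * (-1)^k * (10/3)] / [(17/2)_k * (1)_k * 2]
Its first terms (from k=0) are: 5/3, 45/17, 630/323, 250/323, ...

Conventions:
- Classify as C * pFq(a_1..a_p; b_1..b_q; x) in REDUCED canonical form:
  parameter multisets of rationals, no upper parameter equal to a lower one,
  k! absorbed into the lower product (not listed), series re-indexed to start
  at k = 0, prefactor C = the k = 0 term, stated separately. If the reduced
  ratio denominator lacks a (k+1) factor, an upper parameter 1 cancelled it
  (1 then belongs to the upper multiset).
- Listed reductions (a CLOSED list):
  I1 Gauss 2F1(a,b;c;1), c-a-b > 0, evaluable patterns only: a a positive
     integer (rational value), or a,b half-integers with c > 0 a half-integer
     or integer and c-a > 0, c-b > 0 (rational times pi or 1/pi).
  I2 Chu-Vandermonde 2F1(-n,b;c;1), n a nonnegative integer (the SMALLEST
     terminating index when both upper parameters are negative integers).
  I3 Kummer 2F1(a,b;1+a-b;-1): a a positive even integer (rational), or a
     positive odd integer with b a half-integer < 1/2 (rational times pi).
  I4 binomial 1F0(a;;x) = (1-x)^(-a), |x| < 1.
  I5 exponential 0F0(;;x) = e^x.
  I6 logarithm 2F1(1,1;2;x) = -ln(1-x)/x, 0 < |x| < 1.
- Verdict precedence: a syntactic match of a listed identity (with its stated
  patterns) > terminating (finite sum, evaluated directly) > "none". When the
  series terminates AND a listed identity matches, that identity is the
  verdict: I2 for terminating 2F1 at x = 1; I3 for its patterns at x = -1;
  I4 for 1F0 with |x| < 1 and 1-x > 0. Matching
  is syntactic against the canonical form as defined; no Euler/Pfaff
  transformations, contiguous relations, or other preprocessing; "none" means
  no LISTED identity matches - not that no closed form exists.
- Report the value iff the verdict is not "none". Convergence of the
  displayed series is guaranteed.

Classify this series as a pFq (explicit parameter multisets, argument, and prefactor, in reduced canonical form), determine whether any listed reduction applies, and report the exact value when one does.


Prefactor 5/3, argument -1: 2F1 with upper {-9/2, 3} over lower {17/2}. Verdict: the Kummer evaluation I3 matches (x = -1; c = 17/2 equals 1+a-b for upper {-9/2, 3}: listed pattern). Exact value: (75075/32768) * pi.

The tell: with t_0 = 5/3, the constant factors (C = 5/3, x = -1) combine into one prefactor.
Adjacent-term ratio: r(k) = (-1) * (k-9/2) (k+3) / [(k+17/2) (k+1)] - rational; roots negated = parameters, x = (-1), C = 5/3.


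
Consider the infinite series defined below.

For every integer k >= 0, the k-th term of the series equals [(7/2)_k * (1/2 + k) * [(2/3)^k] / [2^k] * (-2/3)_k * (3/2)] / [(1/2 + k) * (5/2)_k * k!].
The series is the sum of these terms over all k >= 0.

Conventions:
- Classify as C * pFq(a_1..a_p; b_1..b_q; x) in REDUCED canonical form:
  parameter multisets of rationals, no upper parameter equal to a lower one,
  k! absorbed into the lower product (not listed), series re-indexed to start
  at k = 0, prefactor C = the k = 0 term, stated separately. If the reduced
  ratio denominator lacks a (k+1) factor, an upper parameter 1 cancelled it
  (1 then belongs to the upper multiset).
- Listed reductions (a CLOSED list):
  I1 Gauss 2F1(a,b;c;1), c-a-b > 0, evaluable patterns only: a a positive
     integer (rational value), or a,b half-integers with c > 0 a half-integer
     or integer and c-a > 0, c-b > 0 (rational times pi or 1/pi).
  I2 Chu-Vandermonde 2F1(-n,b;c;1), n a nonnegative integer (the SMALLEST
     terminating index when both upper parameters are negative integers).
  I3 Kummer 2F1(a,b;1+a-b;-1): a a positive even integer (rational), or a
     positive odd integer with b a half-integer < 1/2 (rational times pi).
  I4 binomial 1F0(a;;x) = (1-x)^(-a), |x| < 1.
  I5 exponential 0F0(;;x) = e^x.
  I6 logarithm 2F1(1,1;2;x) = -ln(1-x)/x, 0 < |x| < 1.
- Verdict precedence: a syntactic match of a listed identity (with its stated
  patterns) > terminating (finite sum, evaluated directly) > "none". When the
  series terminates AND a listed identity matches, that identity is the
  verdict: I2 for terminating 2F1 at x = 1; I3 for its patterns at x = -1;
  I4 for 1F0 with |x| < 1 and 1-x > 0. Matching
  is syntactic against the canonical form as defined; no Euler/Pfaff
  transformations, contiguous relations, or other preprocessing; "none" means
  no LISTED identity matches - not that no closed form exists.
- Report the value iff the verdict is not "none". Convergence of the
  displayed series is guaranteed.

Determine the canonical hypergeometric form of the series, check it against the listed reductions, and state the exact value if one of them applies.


The tell: x = (1/3) and the factor k + 1/2 cancels (top and bottom), leaving C = 3/2, x = 1/3.
Term ratio: r(k) = (1/3) * (k-2/3) (k+7/2) / [(k+5/2) (k+1)] - rational in k, leading ratio (1/3); with t_0 = 3/2, classification follows.

The series (x = 1/3) is 2F1: upper {-2/3, 7/2}, lower {5/2}, prefactor 3/2. Verdict: none. Every listed pattern misses the 2F1 form at 1/3, upper {-2/3, 7/2}.


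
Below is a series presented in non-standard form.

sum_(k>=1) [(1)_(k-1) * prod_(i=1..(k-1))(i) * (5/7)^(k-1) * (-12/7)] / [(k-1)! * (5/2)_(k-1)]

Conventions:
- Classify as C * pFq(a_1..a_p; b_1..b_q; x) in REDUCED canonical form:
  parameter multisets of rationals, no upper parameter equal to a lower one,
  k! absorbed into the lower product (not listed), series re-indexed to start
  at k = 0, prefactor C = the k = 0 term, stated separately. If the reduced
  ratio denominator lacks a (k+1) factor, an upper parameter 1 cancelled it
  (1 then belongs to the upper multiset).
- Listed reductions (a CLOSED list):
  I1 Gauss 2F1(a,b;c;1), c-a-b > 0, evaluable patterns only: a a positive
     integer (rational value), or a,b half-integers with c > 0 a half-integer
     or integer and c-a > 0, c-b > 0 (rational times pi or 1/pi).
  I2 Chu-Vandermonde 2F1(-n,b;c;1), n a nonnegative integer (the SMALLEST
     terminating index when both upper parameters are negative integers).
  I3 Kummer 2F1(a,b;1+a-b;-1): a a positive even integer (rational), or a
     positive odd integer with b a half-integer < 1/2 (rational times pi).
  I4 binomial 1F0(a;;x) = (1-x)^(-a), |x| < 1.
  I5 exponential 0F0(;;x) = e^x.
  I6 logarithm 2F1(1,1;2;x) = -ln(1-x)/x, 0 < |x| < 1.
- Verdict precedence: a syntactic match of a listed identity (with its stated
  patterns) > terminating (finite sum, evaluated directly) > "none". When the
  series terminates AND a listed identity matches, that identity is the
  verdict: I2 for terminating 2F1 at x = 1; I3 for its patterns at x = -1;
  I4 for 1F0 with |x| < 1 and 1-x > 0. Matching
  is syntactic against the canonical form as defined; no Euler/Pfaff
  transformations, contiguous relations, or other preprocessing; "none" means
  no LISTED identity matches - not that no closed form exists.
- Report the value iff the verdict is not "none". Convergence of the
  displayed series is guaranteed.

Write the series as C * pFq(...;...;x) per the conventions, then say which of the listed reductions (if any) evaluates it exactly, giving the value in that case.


Reduced: x = 5/7, 2F1, upper = {1, 1}, lower = {5/2}, C = -12/7. Verdict: none - at argument 5/7 the multisets {1, 1} ; {5/2} match no listed identity.

Key step: x = (5/7) and the running product (C = -12/7) telescopes to a rising factorial.
Adjacent-term ratio: r(k) = (5/7) * (k+1) (k+1) / [(k+5/2) (k+1)] - poly over poly, x = (5/7) from leading terms; C = -12/7 at k = 0.


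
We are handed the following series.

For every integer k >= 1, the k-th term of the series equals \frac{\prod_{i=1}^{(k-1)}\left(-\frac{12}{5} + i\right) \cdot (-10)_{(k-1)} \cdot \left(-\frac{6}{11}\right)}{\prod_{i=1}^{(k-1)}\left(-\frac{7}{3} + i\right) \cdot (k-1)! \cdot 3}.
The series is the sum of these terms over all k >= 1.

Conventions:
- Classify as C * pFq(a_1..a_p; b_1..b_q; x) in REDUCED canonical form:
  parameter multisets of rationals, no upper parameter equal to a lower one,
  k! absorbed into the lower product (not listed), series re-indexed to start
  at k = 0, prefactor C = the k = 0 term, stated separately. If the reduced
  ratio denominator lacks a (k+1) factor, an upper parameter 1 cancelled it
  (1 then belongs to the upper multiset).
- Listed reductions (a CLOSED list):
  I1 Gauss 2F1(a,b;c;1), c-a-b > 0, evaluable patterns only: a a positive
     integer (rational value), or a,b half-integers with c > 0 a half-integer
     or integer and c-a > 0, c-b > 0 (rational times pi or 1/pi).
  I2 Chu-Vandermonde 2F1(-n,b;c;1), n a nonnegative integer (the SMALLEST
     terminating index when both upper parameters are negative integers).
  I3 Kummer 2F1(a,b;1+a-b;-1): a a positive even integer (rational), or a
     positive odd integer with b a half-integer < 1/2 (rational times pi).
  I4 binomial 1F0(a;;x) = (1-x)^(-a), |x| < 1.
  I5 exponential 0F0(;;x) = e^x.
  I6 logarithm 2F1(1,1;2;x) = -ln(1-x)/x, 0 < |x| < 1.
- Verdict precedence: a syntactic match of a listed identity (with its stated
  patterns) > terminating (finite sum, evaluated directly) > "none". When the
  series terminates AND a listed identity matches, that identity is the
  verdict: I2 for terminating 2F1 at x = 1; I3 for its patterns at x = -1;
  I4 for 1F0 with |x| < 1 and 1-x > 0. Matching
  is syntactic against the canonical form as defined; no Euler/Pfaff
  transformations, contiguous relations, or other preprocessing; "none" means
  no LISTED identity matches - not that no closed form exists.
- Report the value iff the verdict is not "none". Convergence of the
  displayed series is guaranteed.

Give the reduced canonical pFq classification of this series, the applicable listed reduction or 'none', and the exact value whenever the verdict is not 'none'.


Reduced: x = 1, 2F1, upper = {-10, -\frac{7}{5}}, lower = {-\frac{4}{3}}, C = -\frac{2}{11}. Verdict: Chu-Vandermonde (I2) applies (terminating 2F1 at x = 1 with n = 10, b = -7/5, c = -\frac{4}{3}). Exact value: -\frac{198040648}{244140625}.

Structural cue: x = 1 and the running product (C = -2/11) telescopes to a rising factorial.
Term ratio: r(k) = 1 * (k-10) (k-\frac{7}{5}) / [(k-\frac{4}{3}) (k+1)] - poly over poly, x = 1 from leading terms; C = -\frac{2}{11} at k = 0.


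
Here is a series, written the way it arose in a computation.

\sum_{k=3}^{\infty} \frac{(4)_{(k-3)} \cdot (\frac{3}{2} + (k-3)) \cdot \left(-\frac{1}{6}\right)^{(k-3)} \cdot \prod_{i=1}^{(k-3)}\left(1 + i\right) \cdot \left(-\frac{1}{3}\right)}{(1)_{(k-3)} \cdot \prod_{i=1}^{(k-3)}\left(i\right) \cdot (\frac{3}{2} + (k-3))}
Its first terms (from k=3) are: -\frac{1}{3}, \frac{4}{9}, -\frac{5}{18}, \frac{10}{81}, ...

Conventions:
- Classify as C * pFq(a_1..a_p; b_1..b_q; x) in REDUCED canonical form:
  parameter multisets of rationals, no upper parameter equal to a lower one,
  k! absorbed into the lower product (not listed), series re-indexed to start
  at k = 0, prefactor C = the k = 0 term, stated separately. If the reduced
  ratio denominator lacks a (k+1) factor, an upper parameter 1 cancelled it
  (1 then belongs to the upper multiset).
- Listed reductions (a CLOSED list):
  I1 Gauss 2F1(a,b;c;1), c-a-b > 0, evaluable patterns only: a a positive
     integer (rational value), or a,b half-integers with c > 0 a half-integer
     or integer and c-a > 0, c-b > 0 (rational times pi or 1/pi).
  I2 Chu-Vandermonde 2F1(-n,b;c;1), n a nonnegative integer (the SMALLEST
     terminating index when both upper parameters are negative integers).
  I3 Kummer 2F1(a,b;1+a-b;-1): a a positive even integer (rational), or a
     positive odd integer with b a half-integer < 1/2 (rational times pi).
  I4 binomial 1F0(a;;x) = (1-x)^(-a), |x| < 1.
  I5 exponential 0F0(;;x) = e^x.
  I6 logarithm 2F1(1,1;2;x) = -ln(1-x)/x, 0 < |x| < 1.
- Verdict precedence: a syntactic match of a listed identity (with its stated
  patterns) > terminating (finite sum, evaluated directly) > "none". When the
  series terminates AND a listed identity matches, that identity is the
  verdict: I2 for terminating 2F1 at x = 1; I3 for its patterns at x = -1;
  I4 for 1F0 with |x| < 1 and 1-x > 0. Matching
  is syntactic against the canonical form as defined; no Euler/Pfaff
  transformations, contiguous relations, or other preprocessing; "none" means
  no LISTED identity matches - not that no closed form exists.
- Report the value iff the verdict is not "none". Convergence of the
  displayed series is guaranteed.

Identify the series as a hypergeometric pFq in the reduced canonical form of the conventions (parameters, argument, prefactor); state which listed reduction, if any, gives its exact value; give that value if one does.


First insight: x = -\frac{1}{6} and striking the common factor k + 3/2 reduces the term (C = -1/3, x = -1/6).
Step ratio: r(k) = -\frac{1}{6} * (k+2) (k+4) / [(k+1) (k+1)] - rational; roots negated = parameters, x = -\frac{1}{6}, C = -\frac{1}{3}.

Classification (C = -\frac{1}{3}): 2F1 with upper {2, 4}, lower {1}, argument x = -\frac{1}{6}. Verdict: none. Every listed pattern misses the 2F1 form at -\frac{1}{6}, upper {2, 4}.
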